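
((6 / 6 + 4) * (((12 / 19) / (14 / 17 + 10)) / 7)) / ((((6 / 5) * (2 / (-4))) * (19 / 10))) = -2125 / 58121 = -0.04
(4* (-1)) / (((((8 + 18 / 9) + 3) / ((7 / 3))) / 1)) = -0.72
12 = 12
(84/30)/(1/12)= 168/5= 33.60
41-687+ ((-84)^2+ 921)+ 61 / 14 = 102695 / 14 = 7335.36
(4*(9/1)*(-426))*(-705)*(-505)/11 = -5459999400/11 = -496363581.82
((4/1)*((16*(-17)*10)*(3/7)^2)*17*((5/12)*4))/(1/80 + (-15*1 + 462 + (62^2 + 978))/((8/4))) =-221952000/10327289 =-21.49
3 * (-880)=-2640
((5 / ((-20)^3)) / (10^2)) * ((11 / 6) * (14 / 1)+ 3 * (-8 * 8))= 499 / 480000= 0.00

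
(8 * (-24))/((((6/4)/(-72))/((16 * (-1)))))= -147456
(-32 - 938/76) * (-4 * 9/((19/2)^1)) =60660/361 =168.03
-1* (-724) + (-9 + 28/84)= 2146/3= 715.33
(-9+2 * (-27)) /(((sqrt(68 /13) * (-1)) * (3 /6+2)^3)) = 252 * sqrt(221) /2125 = 1.76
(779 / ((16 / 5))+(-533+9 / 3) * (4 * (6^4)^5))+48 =-124016894286936141257 / 16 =-7751055892933508828.56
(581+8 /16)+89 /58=16908 /29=583.03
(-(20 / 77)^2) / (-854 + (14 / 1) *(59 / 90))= 18000 / 225402793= 0.00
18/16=9/8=1.12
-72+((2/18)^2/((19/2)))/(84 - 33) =-5651206/78489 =-72.00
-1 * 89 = -89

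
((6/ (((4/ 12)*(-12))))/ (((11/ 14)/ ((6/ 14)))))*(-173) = 1557/ 11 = 141.55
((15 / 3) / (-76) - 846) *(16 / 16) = -64301 / 76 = -846.07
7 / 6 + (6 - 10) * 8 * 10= -1913 / 6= -318.83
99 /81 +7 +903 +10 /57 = 155849 /171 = 911.40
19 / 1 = 19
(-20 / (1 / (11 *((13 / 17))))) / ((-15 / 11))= 6292 / 51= 123.37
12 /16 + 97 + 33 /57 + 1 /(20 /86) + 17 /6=120227 /1140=105.46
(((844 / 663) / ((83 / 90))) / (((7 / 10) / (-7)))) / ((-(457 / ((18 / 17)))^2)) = 82036800 / 1107135072823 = 0.00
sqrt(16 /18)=2*sqrt(2) /3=0.94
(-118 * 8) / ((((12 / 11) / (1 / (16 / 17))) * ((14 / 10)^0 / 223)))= -2460359 / 12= -205029.92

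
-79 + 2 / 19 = -1499 / 19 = -78.89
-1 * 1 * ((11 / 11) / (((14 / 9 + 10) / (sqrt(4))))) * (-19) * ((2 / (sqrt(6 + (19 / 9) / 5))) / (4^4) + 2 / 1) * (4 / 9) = 57 * sqrt(5) / 28288 + 38 / 13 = 2.93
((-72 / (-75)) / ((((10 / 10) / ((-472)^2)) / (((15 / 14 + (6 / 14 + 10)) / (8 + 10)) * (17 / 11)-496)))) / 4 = -873424672 / 33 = -26467414.30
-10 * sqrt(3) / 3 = -5.77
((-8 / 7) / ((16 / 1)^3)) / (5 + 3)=-1 / 28672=-0.00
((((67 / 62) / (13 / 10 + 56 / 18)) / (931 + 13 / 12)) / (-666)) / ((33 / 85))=-11390 / 11205018913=-0.00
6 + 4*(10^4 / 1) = 40006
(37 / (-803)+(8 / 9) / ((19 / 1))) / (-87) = -97 / 11946231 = -0.00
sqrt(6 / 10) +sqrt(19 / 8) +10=sqrt(15) / 5 +sqrt(38) / 4 +10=12.32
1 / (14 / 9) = 9 / 14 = 0.64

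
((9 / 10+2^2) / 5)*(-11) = -10.78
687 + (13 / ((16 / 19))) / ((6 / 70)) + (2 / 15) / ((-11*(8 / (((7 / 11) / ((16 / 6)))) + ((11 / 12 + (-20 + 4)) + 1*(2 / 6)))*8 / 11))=328181249 / 378480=867.10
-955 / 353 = -2.71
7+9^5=59056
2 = 2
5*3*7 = 105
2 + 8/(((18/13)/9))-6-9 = 39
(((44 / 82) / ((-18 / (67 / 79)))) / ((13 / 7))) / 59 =-5159 / 22358817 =-0.00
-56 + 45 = -11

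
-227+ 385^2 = 147998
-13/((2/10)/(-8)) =520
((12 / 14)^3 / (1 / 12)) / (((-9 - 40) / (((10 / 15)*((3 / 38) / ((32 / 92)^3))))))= -985527 / 5109328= -0.19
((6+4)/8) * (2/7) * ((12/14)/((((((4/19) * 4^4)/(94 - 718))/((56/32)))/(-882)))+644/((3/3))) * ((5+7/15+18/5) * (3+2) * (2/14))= 12404645/336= 36918.59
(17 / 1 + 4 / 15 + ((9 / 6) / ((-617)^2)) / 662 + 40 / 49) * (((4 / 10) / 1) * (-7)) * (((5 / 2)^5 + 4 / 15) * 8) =-314877442468759643 / 7938507717000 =-39664.56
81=81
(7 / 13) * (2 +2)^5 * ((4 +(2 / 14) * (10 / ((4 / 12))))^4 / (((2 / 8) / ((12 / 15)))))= 185409470464 / 22295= 8316190.65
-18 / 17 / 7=-18 / 119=-0.15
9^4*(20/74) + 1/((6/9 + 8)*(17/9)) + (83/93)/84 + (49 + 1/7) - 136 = 107728773049/63878724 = 1686.46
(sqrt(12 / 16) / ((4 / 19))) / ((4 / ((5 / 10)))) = 19*sqrt(3) / 64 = 0.51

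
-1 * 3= -3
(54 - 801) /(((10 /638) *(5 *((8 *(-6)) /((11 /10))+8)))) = 2621223 /9800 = 267.47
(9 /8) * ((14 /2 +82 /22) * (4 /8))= 531 /88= 6.03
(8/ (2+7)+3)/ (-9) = -35/ 81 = -0.43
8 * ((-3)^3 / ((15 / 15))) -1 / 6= -1297 / 6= -216.17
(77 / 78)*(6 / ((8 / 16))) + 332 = 4470 / 13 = 343.85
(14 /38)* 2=14 /19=0.74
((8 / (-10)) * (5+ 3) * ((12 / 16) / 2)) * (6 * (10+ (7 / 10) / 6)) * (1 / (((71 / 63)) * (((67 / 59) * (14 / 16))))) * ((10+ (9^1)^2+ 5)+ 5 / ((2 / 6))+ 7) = -1825603488 / 118925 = -15350.88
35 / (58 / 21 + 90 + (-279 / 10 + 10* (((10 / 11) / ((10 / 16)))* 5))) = 80850 / 317831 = 0.25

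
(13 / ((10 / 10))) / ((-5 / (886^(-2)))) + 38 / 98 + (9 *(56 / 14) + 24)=11614015183 / 192324020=60.39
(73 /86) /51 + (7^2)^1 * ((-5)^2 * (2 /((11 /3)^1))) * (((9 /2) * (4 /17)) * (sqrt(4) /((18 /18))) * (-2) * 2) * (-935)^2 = -21702015719927 /4386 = -4948019999.98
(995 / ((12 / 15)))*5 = 24875 / 4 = 6218.75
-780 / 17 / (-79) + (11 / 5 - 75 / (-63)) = 560008 / 141015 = 3.97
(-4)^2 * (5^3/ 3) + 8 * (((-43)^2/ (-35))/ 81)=1875208/ 2835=661.45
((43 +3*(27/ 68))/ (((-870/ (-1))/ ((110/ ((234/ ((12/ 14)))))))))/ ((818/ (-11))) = -363605/ 1321125624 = -0.00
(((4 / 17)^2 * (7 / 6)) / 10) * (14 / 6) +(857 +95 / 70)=156283829 / 182070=858.37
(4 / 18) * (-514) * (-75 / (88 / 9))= 19275 / 22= 876.14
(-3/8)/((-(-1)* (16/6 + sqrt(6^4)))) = -9/928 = -0.01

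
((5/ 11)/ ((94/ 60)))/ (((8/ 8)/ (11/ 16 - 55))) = -5925/ 376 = -15.76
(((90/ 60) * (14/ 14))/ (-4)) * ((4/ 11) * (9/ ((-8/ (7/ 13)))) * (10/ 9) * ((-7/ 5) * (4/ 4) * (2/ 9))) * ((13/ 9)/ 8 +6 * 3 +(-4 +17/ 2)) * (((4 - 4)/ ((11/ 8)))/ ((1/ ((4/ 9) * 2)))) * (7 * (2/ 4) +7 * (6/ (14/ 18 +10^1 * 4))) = 0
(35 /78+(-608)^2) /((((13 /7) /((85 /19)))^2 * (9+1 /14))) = 236467.81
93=93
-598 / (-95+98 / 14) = 299 / 44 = 6.80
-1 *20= -20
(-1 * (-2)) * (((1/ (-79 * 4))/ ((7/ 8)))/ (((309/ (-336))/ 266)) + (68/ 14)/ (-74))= 4132558/ 2107483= 1.96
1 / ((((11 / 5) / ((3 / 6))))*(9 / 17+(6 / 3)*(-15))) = -85 / 11022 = -0.01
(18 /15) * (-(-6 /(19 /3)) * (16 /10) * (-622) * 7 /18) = -208992 /475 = -439.98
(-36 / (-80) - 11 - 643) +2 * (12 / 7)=-650.12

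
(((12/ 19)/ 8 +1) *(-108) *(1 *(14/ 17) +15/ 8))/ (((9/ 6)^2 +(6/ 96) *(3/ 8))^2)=-184897536/ 3039107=-60.84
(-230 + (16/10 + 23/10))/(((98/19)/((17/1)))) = -104329/140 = -745.21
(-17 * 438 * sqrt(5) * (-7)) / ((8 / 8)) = 52122 * sqrt(5) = 116548.34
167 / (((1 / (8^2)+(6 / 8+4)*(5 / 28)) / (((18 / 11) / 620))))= 37408 / 73315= 0.51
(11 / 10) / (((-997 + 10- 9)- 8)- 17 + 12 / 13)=-143 / 132610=-0.00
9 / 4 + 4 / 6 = 35 / 12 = 2.92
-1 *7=-7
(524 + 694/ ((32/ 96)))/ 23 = 2606/ 23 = 113.30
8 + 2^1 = 10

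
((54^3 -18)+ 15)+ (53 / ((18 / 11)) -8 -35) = 2834107 / 18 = 157450.39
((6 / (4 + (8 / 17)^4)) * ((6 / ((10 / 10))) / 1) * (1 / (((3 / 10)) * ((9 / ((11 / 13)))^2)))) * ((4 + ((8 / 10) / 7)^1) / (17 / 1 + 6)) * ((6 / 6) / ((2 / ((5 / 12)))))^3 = 252651025 / 596259767376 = 0.00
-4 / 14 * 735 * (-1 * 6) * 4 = 5040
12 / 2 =6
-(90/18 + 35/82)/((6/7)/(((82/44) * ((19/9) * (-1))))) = 59185/2376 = 24.91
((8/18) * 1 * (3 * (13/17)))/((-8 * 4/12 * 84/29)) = -377/2856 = -0.13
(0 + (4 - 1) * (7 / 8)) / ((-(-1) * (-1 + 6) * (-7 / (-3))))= 9 / 40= 0.22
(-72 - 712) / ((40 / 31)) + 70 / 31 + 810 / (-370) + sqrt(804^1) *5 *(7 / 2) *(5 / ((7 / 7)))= -3484191 / 5735 + 175 *sqrt(201)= 1873.52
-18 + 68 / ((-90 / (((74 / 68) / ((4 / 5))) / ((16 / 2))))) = -5221 / 288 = -18.13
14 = 14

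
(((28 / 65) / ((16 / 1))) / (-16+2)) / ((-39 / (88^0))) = 1 / 20280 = 0.00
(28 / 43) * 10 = 280 / 43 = 6.51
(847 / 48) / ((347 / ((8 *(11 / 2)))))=9317 / 4164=2.24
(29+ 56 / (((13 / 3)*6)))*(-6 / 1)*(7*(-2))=34020 / 13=2616.92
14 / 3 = 4.67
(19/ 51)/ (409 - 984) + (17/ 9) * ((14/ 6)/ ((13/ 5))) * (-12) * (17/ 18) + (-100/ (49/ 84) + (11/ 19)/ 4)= -1043141490133/ 5475915900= -190.50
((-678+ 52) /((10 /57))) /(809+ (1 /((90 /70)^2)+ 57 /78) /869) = -32651063874 /7402825195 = -4.41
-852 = -852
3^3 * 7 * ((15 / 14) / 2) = 405 / 4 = 101.25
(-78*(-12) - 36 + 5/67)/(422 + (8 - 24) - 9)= 60305/26599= 2.27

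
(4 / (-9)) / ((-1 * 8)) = 1 / 18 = 0.06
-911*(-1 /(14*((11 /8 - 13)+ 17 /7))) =-3644 /515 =-7.08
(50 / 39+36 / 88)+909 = 781373 / 858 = 910.69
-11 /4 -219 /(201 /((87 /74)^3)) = -4.52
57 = 57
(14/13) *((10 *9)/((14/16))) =1440/13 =110.77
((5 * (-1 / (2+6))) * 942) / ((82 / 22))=-25905 / 164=-157.96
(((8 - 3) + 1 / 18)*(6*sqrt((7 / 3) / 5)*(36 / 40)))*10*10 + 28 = 28 + 182*sqrt(105) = 1892.95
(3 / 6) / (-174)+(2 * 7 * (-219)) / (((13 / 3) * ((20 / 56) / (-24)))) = 1075503679 / 22620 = 47546.58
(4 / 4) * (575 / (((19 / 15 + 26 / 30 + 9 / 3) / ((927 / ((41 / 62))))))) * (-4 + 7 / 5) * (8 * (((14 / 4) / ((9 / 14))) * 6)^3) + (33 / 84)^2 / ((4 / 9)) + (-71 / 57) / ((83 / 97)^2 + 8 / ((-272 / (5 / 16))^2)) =-149696425291726176092543219341 / 1314854467313897664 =-113850185714.88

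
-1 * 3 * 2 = -6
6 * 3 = 18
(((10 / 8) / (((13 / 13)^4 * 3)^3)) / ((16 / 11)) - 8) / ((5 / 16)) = -25.50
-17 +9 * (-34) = -323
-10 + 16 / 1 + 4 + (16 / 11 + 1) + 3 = 170 / 11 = 15.45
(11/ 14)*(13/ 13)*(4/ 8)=11/ 28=0.39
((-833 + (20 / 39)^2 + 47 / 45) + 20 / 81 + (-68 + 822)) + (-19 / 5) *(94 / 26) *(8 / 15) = -84.77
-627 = -627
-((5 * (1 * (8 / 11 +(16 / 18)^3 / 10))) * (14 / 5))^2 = -200403056896 / 1607609025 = -124.66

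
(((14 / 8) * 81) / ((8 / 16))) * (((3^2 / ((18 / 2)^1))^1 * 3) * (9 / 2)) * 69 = 1056321 / 4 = 264080.25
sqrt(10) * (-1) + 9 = 9 -sqrt(10) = 5.84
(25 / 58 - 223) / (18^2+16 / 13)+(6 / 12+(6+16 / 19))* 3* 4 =407316453 / 4659256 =87.42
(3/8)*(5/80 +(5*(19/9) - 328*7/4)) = -81127/384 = -211.27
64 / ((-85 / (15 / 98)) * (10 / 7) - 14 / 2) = -192 / 2401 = -0.08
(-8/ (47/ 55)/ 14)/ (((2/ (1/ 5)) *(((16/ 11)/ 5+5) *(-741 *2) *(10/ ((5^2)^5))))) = 1181640625/ 141885198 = 8.33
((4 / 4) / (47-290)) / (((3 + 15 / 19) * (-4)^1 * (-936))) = -19 / 65505024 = -0.00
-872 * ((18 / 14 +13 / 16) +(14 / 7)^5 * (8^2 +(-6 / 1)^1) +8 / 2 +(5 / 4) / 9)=-204607715 / 126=-1623870.75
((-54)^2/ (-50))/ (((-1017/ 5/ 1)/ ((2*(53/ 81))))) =0.38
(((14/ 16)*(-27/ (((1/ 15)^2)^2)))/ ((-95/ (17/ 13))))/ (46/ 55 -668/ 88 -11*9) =-1789239375/ 11493404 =-155.68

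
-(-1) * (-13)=-13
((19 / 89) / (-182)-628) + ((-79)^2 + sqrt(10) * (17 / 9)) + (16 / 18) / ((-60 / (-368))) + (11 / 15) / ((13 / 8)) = 17 * sqrt(10) / 9 + 2457404297 / 437346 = 5624.88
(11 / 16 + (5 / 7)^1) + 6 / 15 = 1009 / 560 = 1.80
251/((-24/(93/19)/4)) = -7781/38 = -204.76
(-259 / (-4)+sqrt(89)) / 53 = sqrt(89) / 53+259 / 212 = 1.40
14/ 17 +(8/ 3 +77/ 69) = 1801/ 391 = 4.61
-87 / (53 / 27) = -2349 / 53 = -44.32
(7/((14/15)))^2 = 225/4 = 56.25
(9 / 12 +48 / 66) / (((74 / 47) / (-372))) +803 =369527 / 814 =453.96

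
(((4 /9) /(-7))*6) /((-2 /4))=16 /21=0.76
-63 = -63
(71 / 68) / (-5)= -71 / 340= -0.21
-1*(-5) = 5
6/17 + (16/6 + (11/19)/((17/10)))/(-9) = 164/8721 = 0.02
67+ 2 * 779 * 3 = 4741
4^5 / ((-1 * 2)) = -512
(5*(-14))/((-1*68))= 35/34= 1.03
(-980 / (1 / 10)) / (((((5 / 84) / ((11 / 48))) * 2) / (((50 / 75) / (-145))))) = 7546 / 87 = 86.74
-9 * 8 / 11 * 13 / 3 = -312 / 11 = -28.36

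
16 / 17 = 0.94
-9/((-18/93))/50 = 93/100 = 0.93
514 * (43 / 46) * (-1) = -480.48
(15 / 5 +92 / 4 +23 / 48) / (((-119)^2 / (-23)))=-29233 / 679728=-0.04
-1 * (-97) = 97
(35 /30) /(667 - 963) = -7 /1776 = -0.00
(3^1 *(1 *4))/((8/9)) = 27/2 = 13.50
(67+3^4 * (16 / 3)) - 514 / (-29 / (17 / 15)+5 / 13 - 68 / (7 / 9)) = 43870958 / 87121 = 503.56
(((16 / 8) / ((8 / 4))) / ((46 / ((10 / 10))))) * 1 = 1 / 46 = 0.02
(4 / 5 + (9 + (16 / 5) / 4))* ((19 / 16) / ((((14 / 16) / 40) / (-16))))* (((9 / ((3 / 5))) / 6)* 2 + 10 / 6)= -61379.05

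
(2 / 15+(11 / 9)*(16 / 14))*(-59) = -28438 / 315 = -90.28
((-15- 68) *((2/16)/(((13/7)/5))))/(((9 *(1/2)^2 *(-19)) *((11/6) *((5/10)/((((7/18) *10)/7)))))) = 29050/73359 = 0.40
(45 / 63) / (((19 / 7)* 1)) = 5 / 19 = 0.26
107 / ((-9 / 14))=-1498 / 9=-166.44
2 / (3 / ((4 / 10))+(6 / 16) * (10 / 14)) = 112 / 435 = 0.26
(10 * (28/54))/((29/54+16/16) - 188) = -280/10069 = -0.03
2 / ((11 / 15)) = 30 / 11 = 2.73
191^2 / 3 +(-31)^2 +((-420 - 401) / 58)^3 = 10285.08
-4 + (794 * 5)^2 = 15760896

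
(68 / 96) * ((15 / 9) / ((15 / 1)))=17 / 216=0.08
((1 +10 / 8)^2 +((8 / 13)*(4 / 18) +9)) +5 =35941 / 1872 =19.20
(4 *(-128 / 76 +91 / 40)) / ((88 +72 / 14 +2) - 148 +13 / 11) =-34573 / 756010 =-0.05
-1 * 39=-39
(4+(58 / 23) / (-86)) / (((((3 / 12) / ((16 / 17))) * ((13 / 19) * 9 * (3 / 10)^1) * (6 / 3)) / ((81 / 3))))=1404480 / 12857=109.24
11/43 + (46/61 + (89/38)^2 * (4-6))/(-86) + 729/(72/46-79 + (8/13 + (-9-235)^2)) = 26051087902687/67337283481540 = 0.39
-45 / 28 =-1.61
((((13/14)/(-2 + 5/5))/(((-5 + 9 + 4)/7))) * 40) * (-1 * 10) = 325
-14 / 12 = -7 / 6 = -1.17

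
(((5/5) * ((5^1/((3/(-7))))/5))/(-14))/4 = 1/24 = 0.04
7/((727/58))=406/727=0.56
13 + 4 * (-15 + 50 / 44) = -467 / 11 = -42.45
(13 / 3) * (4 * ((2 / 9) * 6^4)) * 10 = 49920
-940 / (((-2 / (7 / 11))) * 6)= 1645 / 33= 49.85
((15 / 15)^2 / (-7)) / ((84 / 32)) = -0.05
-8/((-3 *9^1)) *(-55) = -440/27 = -16.30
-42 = -42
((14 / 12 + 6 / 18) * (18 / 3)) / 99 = 1 / 11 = 0.09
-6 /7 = -0.86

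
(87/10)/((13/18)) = 12.05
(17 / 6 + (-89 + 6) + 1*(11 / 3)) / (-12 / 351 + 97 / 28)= -14742 / 661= -22.30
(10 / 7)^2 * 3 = 300 / 49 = 6.12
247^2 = 61009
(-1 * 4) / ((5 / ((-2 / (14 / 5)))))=4 / 7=0.57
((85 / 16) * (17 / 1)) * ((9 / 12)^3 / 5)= 7803 / 1024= 7.62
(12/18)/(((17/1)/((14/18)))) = 14/459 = 0.03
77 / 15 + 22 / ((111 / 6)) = 3509 / 555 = 6.32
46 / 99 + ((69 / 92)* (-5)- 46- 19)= -27041 / 396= -68.29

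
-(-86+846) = -760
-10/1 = -10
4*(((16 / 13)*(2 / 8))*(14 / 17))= 224 / 221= 1.01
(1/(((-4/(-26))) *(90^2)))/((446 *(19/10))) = 13/13727880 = 0.00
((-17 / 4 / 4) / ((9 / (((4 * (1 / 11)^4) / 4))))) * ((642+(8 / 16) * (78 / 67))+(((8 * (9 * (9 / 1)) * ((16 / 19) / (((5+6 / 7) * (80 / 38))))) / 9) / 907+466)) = -234776624237 / 26264502784080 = -0.01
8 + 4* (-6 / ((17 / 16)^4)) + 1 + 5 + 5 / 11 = -4.38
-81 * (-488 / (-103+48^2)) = 39528 / 2201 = 17.96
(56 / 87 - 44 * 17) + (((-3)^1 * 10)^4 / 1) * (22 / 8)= 193727480 / 87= 2226752.64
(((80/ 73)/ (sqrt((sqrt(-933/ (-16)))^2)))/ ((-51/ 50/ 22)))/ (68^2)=-22000 * sqrt(933)/ 1003858551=-0.00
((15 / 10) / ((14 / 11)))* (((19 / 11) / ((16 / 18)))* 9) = 4617 / 224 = 20.61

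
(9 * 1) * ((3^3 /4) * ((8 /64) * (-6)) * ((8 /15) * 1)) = -243 /10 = -24.30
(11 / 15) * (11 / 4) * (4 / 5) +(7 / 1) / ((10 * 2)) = 589 / 300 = 1.96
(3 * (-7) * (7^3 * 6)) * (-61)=2636298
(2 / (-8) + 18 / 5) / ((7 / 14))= 67 / 10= 6.70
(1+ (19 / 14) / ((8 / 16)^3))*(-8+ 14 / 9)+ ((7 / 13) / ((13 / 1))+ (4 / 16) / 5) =-16251853 / 212940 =-76.32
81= 81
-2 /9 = -0.22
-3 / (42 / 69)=-69 / 14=-4.93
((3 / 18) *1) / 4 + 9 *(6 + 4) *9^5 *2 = 255091681 / 24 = 10628820.04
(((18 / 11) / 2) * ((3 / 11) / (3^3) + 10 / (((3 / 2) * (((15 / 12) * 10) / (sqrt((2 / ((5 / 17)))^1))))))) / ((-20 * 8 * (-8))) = 0.00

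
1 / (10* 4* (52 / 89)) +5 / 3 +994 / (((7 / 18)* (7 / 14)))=31909547 / 6240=5113.71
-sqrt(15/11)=-sqrt(165)/11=-1.17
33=33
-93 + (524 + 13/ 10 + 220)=6523/ 10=652.30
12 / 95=0.13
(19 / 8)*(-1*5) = -95 / 8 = -11.88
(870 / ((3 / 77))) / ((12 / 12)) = 22330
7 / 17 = 0.41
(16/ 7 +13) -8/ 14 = 103/ 7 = 14.71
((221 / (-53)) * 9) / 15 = -663 / 265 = -2.50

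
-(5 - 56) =51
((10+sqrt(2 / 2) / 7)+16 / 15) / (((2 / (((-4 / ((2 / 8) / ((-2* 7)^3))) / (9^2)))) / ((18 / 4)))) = 1845536 / 135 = 13670.64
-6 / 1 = -6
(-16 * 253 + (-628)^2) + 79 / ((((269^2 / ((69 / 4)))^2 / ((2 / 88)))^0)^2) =390415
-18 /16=-9 /8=-1.12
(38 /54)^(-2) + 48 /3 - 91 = -26346 /361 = -72.98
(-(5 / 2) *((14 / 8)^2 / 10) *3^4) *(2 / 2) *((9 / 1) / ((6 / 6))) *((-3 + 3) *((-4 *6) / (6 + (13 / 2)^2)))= 0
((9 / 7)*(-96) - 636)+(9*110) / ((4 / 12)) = 15474 / 7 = 2210.57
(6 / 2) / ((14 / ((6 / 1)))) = 1.29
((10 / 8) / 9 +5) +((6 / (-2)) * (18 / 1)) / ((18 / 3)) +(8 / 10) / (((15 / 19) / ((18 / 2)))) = 4733 / 900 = 5.26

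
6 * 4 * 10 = 240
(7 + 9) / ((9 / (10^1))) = 160 / 9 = 17.78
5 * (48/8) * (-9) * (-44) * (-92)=-1092960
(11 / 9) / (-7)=-0.17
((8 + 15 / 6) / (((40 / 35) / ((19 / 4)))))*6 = 8379 / 32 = 261.84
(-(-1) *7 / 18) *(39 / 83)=91 / 498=0.18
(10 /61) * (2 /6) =10 /183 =0.05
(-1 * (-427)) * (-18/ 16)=-3843/ 8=-480.38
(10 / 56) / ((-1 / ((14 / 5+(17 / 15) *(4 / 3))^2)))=-9409 / 2835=-3.32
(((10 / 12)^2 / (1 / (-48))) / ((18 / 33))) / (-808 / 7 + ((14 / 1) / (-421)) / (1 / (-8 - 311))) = 810425 / 1390077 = 0.58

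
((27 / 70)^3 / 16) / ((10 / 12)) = 59049 / 13720000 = 0.00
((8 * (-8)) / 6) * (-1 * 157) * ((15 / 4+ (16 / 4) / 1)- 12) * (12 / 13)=-85408 / 13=-6569.85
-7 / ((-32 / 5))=35 / 32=1.09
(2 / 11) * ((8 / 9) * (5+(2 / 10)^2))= 224 / 275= 0.81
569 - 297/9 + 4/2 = 538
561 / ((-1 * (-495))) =17 / 15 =1.13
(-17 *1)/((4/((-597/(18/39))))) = 43979/8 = 5497.38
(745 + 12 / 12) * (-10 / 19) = -7460 / 19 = -392.63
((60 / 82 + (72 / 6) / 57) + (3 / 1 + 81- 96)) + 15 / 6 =-13333 / 1558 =-8.56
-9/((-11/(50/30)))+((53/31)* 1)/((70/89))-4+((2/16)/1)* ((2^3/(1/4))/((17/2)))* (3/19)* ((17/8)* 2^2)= 0.17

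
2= 2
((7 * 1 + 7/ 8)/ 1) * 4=63/ 2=31.50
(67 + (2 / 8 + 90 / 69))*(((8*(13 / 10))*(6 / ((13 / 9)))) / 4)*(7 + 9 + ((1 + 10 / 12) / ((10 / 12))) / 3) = 14247513 / 1150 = 12389.14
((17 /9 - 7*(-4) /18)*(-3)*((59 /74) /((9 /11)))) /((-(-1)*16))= -0.63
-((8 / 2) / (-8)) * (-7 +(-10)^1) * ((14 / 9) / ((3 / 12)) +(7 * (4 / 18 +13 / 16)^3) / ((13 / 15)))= -3336916247 / 25878528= -128.95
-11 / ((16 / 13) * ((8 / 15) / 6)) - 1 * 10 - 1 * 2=-7203 / 64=-112.55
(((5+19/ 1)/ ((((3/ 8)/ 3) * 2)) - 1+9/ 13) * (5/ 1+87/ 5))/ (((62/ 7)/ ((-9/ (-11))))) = 4388832/ 22165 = 198.01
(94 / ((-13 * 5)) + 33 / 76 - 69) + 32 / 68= -5840083 / 83980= -69.54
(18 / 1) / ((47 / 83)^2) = 124002 / 2209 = 56.13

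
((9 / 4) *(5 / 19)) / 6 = 15 / 152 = 0.10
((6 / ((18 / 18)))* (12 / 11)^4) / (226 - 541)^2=1536 / 17935225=0.00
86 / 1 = 86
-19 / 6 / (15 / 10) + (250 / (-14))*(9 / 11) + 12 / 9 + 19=2503 / 693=3.61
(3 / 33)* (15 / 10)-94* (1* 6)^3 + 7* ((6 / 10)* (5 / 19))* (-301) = -8626077 / 418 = -20636.55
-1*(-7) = 7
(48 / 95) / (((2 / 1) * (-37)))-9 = -31659 / 3515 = -9.01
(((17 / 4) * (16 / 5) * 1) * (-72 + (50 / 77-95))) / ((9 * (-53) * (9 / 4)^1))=3484048 / 1652805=2.11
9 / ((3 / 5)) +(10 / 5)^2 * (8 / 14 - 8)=-103 / 7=-14.71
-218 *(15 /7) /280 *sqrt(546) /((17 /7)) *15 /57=-1635 *sqrt(546) /9044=-4.22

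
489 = 489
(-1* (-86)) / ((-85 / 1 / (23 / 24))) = -989 / 1020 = -0.97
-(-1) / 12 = 1 / 12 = 0.08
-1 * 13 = -13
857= 857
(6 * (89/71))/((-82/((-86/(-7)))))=-22962/20377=-1.13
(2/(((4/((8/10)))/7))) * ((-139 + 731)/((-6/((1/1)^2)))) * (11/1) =-45584/15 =-3038.93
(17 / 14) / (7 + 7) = 17 / 196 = 0.09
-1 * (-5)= 5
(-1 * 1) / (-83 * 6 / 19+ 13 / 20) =380 / 9713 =0.04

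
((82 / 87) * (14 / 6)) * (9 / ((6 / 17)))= 4879 / 87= 56.08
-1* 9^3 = -729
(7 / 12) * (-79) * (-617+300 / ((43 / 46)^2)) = 279836249 / 22188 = 12612.05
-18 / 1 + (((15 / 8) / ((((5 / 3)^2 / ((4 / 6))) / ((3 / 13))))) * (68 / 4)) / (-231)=-360513 / 20020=-18.01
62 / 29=2.14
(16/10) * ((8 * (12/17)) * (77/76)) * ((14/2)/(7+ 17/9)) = 58212/8075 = 7.21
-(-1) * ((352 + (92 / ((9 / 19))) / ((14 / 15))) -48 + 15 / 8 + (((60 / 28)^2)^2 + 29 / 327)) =3361247321 / 6281016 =535.14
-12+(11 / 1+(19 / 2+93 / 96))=303 / 32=9.47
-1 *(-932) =932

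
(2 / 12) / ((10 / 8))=2 / 15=0.13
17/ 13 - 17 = -204/ 13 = -15.69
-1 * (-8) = 8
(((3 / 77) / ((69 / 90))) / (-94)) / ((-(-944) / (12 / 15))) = -9 / 19643932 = -0.00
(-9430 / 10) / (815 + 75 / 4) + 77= 11001 / 145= 75.87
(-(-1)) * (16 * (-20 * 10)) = -3200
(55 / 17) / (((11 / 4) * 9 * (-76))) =-5 / 2907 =-0.00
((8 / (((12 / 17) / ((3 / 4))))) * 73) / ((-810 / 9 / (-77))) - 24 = 91237 / 180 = 506.87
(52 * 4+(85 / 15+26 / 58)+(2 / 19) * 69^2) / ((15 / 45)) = 1182346 / 551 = 2145.82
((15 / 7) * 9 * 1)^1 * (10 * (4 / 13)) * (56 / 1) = 43200 / 13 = 3323.08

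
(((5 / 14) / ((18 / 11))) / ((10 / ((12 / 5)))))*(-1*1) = -11 / 210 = -0.05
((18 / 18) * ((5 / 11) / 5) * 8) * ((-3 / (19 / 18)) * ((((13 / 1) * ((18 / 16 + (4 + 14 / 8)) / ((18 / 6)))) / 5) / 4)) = -3.08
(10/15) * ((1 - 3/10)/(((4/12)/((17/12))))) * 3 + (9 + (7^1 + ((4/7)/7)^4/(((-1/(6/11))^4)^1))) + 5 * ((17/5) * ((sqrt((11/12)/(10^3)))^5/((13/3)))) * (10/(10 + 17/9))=2057 * sqrt(330)/445120000000 + 37052682818119/1688049028820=21.95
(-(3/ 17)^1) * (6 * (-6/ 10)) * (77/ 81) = 154/ 255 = 0.60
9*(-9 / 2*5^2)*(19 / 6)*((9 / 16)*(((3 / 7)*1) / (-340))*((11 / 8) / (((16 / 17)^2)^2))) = 3742747965 / 939524096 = 3.98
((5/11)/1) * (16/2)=40/11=3.64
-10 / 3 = -3.33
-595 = -595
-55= -55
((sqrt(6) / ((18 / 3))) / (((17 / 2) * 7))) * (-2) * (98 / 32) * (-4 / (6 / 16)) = 28 * sqrt(6) / 153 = 0.45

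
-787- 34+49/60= -49211/60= -820.18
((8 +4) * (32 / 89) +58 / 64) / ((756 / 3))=14869 / 717696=0.02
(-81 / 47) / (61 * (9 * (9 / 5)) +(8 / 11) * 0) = -5 / 2867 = -0.00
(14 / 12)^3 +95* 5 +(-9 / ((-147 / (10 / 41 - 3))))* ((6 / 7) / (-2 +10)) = 476.57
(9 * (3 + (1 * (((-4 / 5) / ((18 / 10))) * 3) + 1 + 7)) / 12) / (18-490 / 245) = 29 / 64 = 0.45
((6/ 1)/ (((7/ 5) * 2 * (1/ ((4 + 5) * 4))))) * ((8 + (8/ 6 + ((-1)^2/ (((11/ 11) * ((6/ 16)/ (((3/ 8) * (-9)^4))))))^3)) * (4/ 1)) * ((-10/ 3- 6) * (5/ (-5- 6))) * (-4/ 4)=-4066985325460800/ 11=-369725938678254.55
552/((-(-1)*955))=552/955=0.58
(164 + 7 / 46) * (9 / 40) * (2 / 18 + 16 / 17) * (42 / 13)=1109997 / 8840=125.57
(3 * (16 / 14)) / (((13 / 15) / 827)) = 297720 / 91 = 3271.65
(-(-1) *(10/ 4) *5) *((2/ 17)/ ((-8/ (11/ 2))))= -1.01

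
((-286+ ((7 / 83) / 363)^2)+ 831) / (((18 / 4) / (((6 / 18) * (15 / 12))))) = 1236818423485 / 24509429307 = 50.46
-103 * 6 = -618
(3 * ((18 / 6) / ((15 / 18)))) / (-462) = -9 / 385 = -0.02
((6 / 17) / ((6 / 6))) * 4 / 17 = 24 / 289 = 0.08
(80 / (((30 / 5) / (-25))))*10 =-10000 / 3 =-3333.33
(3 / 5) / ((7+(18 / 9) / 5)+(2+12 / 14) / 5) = 0.08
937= 937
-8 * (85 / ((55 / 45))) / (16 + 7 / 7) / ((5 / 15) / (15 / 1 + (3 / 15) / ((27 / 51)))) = -16608 / 11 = -1509.82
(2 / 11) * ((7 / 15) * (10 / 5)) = 28 / 165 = 0.17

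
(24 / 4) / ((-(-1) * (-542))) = -3 / 271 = -0.01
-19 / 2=-9.50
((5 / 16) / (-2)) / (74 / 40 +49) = -25 / 8136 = -0.00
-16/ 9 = -1.78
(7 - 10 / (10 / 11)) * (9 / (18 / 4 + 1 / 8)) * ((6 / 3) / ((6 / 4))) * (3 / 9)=-128 / 37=-3.46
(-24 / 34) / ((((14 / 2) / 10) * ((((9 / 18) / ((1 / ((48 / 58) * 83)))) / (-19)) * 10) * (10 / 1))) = 551 / 98770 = 0.01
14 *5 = 70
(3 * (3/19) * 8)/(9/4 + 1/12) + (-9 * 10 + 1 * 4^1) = -11222/133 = -84.38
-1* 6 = -6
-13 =-13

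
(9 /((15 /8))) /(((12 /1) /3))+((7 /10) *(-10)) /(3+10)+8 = 563 /65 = 8.66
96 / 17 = 5.65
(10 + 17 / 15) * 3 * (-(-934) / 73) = 155978 / 365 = 427.34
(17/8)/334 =17/2672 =0.01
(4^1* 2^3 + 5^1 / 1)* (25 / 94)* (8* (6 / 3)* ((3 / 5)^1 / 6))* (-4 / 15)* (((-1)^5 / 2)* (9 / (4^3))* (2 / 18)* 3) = 37 / 376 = 0.10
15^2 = 225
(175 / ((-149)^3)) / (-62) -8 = -1640742529 / 205092838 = -8.00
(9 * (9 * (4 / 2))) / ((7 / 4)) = 648 / 7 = 92.57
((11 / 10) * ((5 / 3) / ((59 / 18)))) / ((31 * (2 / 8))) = 132 / 1829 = 0.07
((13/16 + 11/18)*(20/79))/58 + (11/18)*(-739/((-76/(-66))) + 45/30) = -1226261185/3134088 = -391.27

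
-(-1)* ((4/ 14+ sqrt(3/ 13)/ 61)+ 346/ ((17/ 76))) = sqrt(39)/ 793+ 184106/ 119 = 1547.12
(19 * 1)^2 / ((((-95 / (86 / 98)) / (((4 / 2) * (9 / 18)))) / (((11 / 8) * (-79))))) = 709973 / 1960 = 362.23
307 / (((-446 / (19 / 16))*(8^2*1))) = -5833 / 456704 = -0.01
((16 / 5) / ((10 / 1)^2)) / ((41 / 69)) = 0.05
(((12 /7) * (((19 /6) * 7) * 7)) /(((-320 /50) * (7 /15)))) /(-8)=1425 /128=11.13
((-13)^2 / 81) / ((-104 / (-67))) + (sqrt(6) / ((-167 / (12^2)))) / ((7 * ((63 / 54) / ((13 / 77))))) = 871 / 648 - 11232 * sqrt(6) / 630091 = 1.30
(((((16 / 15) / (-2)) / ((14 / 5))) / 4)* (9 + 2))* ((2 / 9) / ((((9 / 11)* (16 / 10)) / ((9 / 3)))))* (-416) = 62920 / 567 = 110.97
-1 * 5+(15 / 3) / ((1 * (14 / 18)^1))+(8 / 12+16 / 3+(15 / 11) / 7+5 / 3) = 2146 / 231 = 9.29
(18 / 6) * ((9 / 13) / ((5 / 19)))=7.89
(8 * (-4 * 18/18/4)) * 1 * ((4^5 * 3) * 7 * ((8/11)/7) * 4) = -786432/11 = -71493.82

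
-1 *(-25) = 25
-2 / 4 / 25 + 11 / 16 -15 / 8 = -483 / 400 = -1.21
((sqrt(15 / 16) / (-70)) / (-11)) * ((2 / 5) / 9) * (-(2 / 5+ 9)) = -47 * sqrt(15) / 346500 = -0.00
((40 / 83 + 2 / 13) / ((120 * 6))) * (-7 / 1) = -2401 / 388440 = -0.01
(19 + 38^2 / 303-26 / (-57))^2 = 19444908025 / 33143049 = 586.70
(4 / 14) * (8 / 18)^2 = 32 / 567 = 0.06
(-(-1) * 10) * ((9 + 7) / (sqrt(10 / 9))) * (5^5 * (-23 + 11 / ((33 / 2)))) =-3350000 * sqrt(10) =-10593630.16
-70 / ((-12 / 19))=665 / 6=110.83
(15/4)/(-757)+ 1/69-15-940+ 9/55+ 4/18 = -32908829051/34473780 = -954.60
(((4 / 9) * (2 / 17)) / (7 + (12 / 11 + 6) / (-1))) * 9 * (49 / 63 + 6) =-5368 / 153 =-35.08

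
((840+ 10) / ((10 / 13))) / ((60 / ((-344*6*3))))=-114036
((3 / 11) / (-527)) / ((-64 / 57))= 171 / 371008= 0.00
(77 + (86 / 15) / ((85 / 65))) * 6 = 41506 / 85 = 488.31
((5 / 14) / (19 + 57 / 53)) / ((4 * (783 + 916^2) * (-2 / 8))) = -0.00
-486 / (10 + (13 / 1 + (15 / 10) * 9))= -972 / 73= -13.32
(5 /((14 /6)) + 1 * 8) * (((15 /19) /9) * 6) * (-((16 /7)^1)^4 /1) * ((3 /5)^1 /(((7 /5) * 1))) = -62.45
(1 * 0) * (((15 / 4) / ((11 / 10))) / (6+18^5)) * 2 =0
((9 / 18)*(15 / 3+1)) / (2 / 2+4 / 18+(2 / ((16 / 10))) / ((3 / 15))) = 0.40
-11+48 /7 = -29 /7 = -4.14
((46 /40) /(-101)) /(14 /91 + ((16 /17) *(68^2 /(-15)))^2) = -13455 /99472557608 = -0.00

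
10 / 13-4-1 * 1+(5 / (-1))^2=20.77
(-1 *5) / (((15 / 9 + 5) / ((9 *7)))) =-189 / 4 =-47.25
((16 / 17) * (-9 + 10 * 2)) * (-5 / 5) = -176 / 17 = -10.35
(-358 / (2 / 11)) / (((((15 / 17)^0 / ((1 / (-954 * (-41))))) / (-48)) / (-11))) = -173272 / 6519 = -26.58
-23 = -23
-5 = -5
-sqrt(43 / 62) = -sqrt(2666) / 62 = -0.83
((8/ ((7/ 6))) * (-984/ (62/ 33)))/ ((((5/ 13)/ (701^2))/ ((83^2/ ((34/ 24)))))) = -411563734249105152/ 18445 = -22313024356145.58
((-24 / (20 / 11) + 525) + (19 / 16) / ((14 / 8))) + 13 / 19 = 1365013 / 2660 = 513.16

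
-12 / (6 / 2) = -4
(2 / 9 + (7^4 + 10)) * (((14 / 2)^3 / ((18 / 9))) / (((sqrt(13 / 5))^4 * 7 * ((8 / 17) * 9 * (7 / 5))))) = 322802375 / 219024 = 1473.82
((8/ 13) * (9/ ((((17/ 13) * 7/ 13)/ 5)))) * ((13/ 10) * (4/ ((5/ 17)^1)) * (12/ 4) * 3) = 219024/ 35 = 6257.83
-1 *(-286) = 286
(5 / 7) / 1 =5 / 7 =0.71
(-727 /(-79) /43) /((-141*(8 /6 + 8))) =-727 /4470452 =-0.00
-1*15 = -15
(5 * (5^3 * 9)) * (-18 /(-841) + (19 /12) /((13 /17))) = 514595625 /43732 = 11767.03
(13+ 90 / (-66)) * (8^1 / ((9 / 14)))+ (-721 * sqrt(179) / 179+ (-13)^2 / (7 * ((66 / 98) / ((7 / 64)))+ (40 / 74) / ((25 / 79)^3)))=4981011364259 / 33742728756 - 721 * sqrt(179) / 179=93.73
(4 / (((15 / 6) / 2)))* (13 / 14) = 104 / 35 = 2.97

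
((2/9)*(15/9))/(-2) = -5/27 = -0.19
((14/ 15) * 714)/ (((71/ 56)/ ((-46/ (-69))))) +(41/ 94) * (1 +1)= 17583313/ 50055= 351.28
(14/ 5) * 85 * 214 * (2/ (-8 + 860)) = 25466/ 213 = 119.56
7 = 7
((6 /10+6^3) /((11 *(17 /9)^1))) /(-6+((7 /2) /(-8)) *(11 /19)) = -2963088 /1777435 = -1.67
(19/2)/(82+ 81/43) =817/7214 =0.11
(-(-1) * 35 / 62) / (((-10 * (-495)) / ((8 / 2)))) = 7 / 15345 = 0.00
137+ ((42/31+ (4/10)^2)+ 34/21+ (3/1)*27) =3598954/16275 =221.13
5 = 5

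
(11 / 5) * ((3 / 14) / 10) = 0.05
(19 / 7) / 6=19 / 42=0.45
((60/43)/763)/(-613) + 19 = 382126363/20111917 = 19.00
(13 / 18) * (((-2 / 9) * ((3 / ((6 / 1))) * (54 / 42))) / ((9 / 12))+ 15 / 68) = 559 / 25704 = 0.02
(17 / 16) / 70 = 17 / 1120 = 0.02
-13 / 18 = -0.72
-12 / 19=-0.63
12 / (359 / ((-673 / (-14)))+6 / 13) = 26247 / 17344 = 1.51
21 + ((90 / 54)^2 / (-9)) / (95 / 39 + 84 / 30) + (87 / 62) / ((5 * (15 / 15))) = 181355749 / 8545770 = 21.22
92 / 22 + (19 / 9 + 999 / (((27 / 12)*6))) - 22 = 5771 / 99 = 58.29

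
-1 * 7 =-7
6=6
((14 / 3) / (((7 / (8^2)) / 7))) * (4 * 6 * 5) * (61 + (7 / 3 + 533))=21372586.67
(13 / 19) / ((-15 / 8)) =-104 / 285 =-0.36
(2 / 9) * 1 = 2 / 9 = 0.22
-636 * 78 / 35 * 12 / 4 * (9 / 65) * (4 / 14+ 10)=-7418304 / 1225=-6055.76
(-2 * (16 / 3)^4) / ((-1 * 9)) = 131072 / 729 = 179.80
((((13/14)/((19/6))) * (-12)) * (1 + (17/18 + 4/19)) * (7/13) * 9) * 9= -119394/361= -330.73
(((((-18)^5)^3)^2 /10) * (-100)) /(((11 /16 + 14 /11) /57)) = -304418763457657540299548364437189465997312 /23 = -13235598411202501752154280000000000000000.00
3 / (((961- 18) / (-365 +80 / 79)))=-86265 / 74497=-1.16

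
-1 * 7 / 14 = -1 / 2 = -0.50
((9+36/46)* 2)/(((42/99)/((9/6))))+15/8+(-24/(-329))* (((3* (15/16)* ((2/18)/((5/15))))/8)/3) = 1228965/17296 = 71.05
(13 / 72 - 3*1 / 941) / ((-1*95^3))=-12017 / 58088871000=-0.00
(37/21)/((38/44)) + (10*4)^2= 639214/399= 1602.04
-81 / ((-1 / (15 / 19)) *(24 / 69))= 27945 / 152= 183.85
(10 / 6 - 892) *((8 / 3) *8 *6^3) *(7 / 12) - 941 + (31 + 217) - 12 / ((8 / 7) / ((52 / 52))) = -4787839 / 2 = -2393919.50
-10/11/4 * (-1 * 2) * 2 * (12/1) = 120/11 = 10.91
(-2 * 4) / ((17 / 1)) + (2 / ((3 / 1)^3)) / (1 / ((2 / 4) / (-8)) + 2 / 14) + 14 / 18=15413 / 50949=0.30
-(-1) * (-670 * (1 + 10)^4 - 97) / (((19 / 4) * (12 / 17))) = -8776981 / 3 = -2925660.33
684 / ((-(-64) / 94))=8037 / 8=1004.62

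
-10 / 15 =-0.67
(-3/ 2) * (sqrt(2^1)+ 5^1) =-15/ 2 - 3 * sqrt(2)/ 2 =-9.62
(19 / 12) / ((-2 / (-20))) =95 / 6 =15.83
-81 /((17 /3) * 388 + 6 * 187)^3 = -2187 /988643265128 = -0.00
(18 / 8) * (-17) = -153 / 4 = -38.25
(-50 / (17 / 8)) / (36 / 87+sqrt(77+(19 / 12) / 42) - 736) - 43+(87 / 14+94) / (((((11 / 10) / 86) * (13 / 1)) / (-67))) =-40423.02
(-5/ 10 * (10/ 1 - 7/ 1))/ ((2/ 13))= -39/ 4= -9.75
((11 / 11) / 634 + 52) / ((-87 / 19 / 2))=-626411 / 27579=-22.71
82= 82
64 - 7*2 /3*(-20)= 472 /3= 157.33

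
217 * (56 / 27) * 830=10086160 / 27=373561.48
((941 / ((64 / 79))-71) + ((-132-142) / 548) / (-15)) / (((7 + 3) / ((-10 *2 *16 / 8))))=-1046957 / 240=-4362.32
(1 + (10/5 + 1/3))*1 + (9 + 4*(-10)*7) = -803/3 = -267.67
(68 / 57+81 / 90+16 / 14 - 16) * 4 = -51.06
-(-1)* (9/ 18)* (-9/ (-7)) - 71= -985/ 14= -70.36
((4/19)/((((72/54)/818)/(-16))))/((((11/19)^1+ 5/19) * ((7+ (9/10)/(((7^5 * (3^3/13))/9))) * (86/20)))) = -4124437800/50590747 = -81.53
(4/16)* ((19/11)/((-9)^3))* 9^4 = -3.89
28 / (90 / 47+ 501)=1316 / 23637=0.06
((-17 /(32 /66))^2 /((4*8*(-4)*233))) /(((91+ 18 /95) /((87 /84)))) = -867056355 /1851962556416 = -0.00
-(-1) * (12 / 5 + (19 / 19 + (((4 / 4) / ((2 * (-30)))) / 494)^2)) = 2987000641 / 878529600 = 3.40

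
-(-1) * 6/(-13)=-6/13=-0.46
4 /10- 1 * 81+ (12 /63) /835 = -1413317 /17535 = -80.60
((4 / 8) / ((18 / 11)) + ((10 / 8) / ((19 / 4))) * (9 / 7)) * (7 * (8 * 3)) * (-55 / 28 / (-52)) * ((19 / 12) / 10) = 33913 / 52416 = 0.65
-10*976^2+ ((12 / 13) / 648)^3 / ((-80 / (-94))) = -131816860279603153 / 13837936320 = -9525760.00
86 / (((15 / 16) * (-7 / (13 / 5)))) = -17888 / 525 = -34.07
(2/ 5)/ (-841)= -2/ 4205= -0.00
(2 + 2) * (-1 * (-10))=40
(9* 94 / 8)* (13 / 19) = 5499 / 76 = 72.36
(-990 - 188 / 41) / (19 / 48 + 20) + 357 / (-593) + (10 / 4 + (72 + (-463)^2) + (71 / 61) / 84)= 26148289778019995 / 121963635948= 214394.15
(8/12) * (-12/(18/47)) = -188/9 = -20.89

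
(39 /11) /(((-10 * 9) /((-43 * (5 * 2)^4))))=559000 /33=16939.39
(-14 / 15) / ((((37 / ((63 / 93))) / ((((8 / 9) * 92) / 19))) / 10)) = -144256 / 196137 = -0.74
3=3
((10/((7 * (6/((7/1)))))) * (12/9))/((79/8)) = 160/711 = 0.23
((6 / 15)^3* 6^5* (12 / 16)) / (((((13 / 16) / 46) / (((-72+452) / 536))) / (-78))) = -1957312512 / 1675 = -1168544.78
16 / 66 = 8 / 33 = 0.24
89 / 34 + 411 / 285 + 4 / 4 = 16343 / 3230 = 5.06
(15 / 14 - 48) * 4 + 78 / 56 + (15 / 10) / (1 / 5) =-5007 / 28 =-178.82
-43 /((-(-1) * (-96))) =43 /96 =0.45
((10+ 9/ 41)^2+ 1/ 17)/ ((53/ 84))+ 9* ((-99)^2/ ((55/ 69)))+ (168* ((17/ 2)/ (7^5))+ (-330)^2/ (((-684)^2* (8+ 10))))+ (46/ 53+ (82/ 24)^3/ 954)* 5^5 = 23207435197962470673049/ 204163505497768320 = 113670.83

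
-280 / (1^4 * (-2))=140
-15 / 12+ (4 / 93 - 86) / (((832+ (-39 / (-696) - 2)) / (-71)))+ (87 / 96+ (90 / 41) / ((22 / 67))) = 3539405108567 / 258466858848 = 13.69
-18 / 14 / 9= -0.14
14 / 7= 2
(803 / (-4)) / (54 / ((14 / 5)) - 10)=-5621 / 260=-21.62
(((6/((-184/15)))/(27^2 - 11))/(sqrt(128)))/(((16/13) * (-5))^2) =-1521 * sqrt(2)/1352826880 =-0.00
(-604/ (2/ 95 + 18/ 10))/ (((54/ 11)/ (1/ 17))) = -315590/ 79407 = -3.97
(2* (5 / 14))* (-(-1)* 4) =20 / 7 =2.86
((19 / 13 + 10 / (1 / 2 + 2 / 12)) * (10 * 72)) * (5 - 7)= -308160 / 13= -23704.62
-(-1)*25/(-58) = -25/58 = -0.43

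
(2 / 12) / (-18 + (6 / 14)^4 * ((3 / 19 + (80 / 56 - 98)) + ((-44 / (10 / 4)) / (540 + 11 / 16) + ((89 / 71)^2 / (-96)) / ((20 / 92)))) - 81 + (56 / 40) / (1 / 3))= -0.00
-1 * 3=-3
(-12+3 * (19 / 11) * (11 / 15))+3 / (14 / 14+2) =-36 / 5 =-7.20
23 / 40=0.58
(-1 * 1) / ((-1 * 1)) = 1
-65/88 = -0.74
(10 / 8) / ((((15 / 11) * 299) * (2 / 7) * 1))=77 / 7176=0.01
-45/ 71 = -0.63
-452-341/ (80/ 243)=-119023/ 80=-1487.79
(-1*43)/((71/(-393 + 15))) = 16254/71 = 228.93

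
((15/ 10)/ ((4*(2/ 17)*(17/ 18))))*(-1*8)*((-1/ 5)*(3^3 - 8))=513/ 5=102.60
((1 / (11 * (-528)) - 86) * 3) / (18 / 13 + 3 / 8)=-6493357 / 44286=-146.62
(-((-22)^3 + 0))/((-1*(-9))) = 10648/9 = 1183.11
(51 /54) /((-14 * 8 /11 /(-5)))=935 /2016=0.46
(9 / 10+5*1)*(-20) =-118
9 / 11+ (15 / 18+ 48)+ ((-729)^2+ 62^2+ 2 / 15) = 176660479 / 330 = 535334.78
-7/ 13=-0.54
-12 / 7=-1.71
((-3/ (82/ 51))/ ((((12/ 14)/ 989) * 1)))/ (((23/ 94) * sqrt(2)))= -721497 * sqrt(2)/ 164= -6221.65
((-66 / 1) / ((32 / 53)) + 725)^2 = 97042201 / 256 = 379071.10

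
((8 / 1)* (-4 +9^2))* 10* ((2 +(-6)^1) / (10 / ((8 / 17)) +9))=-8960 / 11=-814.55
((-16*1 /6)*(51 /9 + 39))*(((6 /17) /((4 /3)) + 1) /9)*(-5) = 115240 /1377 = 83.69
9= 9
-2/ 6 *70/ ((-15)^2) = -14/ 135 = -0.10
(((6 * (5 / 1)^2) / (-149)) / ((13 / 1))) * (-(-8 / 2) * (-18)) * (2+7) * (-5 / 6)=-81000 / 1937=-41.82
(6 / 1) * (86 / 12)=43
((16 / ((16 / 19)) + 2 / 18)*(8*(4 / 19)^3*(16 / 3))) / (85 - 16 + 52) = 1409024 / 22408353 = 0.06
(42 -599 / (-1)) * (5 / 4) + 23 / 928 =743583 / 928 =801.27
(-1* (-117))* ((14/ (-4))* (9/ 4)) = -7371/ 8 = -921.38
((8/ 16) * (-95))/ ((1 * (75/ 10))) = -19/ 3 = -6.33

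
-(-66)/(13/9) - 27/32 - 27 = 17.85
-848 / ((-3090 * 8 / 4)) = 212 / 1545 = 0.14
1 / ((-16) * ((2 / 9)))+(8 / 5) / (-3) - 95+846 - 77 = 323129 / 480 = 673.19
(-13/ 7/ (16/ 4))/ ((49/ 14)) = -0.13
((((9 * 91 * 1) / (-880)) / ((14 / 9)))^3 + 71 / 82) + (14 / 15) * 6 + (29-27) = 1844440838643 / 223522816000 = 8.25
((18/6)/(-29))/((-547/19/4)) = 228/15863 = 0.01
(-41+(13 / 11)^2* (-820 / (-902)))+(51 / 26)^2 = -32285625 / 899756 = -35.88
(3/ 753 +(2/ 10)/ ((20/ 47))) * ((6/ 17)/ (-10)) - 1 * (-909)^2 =-1762870549191/ 2133500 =-826281.02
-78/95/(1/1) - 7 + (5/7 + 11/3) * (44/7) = 275339/13965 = 19.72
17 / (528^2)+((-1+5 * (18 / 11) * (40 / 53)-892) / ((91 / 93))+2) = -1215920414393 / 1344575232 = -904.32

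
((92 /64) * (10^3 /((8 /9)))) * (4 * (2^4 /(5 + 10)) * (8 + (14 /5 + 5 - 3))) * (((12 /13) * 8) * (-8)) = -67829760 /13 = -5217673.85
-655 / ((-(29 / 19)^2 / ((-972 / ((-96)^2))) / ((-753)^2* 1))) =-3619947053565 / 215296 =-16813814.72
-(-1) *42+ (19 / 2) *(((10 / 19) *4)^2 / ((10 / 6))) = 1278 / 19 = 67.26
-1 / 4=-0.25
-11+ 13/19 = -196/19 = -10.32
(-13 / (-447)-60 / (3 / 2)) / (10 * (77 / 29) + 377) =-518143 / 5231241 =-0.10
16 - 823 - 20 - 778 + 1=-1604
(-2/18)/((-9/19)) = 0.23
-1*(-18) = 18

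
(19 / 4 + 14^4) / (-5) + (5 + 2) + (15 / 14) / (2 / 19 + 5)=-104252847 / 13580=-7676.94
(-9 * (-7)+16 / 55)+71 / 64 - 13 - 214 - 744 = -3191231 / 3520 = -906.60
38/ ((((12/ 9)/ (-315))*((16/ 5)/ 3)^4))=-908971875/ 131072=-6934.91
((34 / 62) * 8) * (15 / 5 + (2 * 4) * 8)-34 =8058 / 31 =259.94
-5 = -5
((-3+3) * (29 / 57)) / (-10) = 0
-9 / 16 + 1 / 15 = -119 / 240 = -0.50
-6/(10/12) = -36/5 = -7.20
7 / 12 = 0.58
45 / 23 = 1.96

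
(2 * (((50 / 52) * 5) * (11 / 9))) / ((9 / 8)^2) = 88000 / 9477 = 9.29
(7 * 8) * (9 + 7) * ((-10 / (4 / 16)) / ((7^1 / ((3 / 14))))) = -7680 / 7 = -1097.14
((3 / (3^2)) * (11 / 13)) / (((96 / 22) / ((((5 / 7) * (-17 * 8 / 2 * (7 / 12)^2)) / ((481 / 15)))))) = -359975 / 10805184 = -0.03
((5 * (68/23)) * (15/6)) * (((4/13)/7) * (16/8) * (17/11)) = 115600/23023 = 5.02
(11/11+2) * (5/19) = 15/19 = 0.79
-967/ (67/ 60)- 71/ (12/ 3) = -236837/ 268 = -883.72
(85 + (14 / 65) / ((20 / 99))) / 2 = 55943 / 1300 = 43.03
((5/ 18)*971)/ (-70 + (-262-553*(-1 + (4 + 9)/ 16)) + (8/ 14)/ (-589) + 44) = -160137320/ 109429119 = -1.46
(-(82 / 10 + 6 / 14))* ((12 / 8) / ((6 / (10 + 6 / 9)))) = -2416 / 105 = -23.01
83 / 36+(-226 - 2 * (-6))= -7621 / 36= -211.69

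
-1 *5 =-5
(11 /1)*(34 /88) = 17 /4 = 4.25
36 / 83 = 0.43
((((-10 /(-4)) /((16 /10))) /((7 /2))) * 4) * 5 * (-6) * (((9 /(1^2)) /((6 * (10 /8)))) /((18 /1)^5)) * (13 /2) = -325 /1469664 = -0.00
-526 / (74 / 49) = -12887 / 37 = -348.30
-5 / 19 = -0.26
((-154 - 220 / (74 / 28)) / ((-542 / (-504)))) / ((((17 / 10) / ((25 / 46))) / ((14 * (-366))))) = 1416821868000 / 3920557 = 361382.80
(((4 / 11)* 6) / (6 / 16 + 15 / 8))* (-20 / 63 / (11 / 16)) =-10240 / 22869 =-0.45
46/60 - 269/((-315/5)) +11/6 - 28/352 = 188227/27720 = 6.79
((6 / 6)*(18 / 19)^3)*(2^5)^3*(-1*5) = -955514880 / 6859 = -139308.19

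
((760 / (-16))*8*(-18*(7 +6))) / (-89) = -88920 / 89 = -999.10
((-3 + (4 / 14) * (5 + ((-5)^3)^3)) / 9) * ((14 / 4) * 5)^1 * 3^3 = -58593915 / 2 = -29296957.50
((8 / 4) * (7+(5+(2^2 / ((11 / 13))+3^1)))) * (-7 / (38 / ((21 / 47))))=-31899 / 9823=-3.25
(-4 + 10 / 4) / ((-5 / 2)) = 0.60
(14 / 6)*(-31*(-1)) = 217 / 3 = 72.33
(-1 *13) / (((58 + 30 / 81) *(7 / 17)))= -5967 / 11032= -0.54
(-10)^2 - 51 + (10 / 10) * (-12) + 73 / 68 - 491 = -30799 / 68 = -452.93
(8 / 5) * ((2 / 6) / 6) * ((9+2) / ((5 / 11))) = 484 / 225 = 2.15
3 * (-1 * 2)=-6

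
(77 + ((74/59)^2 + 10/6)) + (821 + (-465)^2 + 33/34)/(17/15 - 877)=-781674090817/4664804556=-167.57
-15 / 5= -3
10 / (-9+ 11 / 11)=-5 / 4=-1.25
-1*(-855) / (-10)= -171 / 2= -85.50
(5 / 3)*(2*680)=6800 / 3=2266.67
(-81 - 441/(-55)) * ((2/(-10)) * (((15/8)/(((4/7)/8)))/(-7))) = -6021/110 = -54.74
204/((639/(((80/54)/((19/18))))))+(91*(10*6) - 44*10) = 60953260/12141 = 5020.45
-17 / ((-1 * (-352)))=-17 / 352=-0.05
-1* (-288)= 288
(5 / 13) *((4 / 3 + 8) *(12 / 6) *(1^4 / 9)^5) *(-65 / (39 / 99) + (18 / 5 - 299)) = -128912 / 2302911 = -0.06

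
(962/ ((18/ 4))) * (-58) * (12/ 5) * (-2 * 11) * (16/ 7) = 157121536/ 105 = 1496395.58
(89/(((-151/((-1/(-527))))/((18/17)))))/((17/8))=-12816/22997753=-0.00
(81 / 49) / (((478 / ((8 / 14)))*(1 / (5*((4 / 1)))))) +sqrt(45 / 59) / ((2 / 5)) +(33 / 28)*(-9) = -3465207 / 327908 +15*sqrt(295) / 118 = -8.38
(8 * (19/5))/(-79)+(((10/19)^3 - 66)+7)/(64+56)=-56912431/65023320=-0.88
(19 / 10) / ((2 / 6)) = 57 / 10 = 5.70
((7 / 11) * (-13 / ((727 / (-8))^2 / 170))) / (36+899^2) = -990080 / 4698943627103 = -0.00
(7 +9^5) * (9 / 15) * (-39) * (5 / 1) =-6909552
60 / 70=6 / 7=0.86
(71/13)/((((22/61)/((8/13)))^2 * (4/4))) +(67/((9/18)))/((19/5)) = 258424854/5050903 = 51.16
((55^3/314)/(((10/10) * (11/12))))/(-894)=-15125/23393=-0.65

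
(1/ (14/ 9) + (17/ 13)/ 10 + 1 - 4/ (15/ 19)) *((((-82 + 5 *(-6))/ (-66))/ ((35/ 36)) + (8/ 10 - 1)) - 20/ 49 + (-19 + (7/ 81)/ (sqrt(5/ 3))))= 8655572/ 147147 - 899 *sqrt(15)/ 15795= 58.60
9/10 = 0.90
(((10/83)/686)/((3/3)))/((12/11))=55/341628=0.00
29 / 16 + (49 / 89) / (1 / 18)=16693 / 1424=11.72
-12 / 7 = -1.71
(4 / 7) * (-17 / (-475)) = 68 / 3325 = 0.02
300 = 300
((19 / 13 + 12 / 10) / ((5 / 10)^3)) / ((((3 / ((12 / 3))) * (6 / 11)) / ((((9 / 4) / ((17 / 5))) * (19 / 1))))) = 144628 / 221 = 654.43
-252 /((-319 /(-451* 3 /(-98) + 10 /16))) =11.40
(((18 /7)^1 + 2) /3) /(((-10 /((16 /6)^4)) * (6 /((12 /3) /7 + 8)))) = -131072 /11907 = -11.01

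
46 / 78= 23 / 39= 0.59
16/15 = 1.07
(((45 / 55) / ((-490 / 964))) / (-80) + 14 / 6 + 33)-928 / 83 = 648849281 / 26842200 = 24.17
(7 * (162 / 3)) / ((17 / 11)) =4158 / 17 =244.59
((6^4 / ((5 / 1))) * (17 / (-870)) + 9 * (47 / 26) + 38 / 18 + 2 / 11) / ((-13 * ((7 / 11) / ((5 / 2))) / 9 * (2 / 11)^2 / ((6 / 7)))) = -9143261061 / 9605960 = -951.83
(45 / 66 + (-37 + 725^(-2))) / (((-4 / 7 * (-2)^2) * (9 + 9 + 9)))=326646719 / 555060000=0.59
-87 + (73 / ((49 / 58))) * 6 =21141 / 49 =431.45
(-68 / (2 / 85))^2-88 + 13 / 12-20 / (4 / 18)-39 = 100222609 / 12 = 8351884.08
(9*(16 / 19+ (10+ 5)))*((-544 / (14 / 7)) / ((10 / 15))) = -1105272 / 19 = -58172.21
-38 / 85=-0.45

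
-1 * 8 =-8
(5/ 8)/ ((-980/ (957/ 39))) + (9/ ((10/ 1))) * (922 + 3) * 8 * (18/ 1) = 2443633601/ 20384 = 119879.98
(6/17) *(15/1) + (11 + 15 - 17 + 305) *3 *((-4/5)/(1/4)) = -255774/85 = -3009.11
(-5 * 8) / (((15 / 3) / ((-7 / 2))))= 28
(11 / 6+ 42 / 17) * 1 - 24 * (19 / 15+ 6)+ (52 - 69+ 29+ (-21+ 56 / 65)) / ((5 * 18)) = -170.19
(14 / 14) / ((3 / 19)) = 19 / 3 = 6.33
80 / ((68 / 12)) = 240 / 17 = 14.12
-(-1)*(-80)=-80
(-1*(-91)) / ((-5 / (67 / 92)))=-6097 / 460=-13.25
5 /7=0.71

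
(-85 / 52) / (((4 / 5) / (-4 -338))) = 72675 / 104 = 698.80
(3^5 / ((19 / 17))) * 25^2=2581875 / 19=135888.16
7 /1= 7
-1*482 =-482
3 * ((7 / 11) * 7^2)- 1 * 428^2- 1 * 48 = -2014523 / 11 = -183138.45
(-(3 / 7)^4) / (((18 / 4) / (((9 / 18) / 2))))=-9 / 4802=-0.00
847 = 847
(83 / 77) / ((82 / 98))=581 / 451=1.29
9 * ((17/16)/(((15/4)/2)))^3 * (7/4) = 2.87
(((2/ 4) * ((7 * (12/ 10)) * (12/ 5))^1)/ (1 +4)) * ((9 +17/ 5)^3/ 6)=10009776/ 15625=640.63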